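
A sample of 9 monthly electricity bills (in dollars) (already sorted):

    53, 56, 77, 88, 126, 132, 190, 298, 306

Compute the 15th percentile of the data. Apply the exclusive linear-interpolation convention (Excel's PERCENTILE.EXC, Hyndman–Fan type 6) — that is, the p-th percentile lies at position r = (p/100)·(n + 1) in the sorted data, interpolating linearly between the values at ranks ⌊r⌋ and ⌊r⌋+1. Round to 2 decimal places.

54.50

n = 9.
r = (15/100)·(9 + 1) = 1.5.
Rank 1 is 53 and rank 2 is 56.
Interpolate: 53 + 0.5·(56 − 53) = 53 + 0.5·3 = 54.5.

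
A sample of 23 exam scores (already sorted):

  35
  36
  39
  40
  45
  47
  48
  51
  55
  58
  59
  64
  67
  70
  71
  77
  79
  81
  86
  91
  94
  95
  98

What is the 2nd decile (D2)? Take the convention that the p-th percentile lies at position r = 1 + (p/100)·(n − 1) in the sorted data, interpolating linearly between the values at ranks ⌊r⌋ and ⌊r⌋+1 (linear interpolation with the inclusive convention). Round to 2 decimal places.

45.80

n = 23.
r = 1 + (20/100)·(23 − 1) = 1 + 4.4 = 5.4.
Rank 5 is 45 and rank 6 is 47.
Interpolate: 45 + 0.4·(47 − 45) = 45 + 0.4·2 = 45.8.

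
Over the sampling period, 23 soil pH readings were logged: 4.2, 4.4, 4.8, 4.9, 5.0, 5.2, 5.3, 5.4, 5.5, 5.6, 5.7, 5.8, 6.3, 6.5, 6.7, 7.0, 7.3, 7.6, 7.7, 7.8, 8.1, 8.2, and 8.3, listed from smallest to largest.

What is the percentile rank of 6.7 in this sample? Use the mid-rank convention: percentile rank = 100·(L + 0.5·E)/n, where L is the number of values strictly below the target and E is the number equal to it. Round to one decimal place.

Count below 6.7: L = 14; count equal: E = 1; n = 23.
Percentile rank = 100·(14 + 0.5·1)/23 = 100·14.5/23 = 63.04.

63.0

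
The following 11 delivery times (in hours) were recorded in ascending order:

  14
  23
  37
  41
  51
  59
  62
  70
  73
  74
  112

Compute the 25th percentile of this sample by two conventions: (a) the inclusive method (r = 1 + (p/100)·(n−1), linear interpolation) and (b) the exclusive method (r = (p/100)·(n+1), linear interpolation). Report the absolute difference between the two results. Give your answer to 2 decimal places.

2.00

n = 11.
(a) r = 3.5; between ranks 3 (37) and 4 (41): 39.
(b) r = 3 → value at rank 3 = 37.
|39 − 37| = 2.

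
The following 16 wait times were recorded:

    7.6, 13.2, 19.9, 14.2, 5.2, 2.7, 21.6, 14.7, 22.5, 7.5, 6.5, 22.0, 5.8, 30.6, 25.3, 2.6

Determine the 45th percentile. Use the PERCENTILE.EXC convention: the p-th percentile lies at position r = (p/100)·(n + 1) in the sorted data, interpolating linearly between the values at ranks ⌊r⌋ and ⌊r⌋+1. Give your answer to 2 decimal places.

11.24

Sorted: 2.6, 2.7, 5.2, 5.8, 6.5, 7.5, 7.6, 13.2, 14.2, 14.7, 19.9, 21.6, 22.0, 22.5, 25.3, 30.6.
n = 16.
r = (45/100)·(16 + 1) = 7.65.
Rank 7 is 7.6 and rank 8 is 13.2.
Interpolate: 7.6 + 0.65·(13.2 − 7.6) = 7.6 + 0.65·5.6 = 11.24.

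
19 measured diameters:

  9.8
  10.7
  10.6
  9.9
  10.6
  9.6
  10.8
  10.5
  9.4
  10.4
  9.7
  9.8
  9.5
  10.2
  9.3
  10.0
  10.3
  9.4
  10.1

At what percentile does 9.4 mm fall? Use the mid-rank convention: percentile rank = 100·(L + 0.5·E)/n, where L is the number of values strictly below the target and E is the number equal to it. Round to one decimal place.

Sorted: 9.3, 9.4, 9.4, 9.5, 9.6, 9.7, 9.8, 9.8, 9.9, 10.0, 10.1, 10.2, 10.3, 10.4, 10.5, 10.6, 10.6, 10.7, 10.8.
Count below 9.4: L = 1; count equal: E = 2; n = 19.
Percentile rank = 100·(1 + 0.5·2)/19 = 100·2/19 = 10.53.

10.5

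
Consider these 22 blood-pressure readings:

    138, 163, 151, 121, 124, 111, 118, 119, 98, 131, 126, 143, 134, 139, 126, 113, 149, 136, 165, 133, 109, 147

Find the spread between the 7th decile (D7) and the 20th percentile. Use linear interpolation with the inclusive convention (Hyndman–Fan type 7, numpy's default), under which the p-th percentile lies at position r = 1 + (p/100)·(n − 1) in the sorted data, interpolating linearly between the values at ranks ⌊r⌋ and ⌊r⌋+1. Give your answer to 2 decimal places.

20.50

Sorted: 98, 109, 111, 113, 118, 119, 121, 124, 126, 126, 131, 133, 134, 136, 138, 139, 143, 147, 149, 151, 163, 165.
n = 22.
P20: r = 5.2; ranks 5–6 are 118, 119; interpolating gives 118.2.
P70: r = 15.7; ranks 15–16 are 138, 139; interpolating gives 138.7.
Difference: 138.7 − 118.2 = 20.5.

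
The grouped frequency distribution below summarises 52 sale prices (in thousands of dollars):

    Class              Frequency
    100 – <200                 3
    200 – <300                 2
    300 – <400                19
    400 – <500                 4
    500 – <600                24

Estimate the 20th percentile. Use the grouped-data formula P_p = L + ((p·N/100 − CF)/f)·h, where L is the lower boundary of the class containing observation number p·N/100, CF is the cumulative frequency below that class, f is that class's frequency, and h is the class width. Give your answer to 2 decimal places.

328.42

N = 52; target position k = 20/100 · 52 = 10.4.
Cumulative frequencies: 3, 5, 24, 28, 52.
Observation 10.4 falls in the class 300 – <400.
L = 300, CF = 5, f = 19, h = 100.
P20 = 300 + ((10.4 − 5)/19)·100 = 300 + 28.4211 = 328.421.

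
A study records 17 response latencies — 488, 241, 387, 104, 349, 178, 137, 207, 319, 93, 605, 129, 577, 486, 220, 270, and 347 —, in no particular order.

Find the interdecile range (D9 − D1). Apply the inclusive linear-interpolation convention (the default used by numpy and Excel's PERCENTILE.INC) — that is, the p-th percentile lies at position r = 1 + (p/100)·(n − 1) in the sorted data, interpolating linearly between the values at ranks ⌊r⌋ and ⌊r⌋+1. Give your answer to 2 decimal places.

Sorted: 93, 104, 129, 137, 178, 207, 220, 241, 270, 319, 347, 349, 387, 486, 488, 577, 605.
n = 17.
P10: r = 2.6; ranks 2–3 are 104, 129; interpolating gives 119.
P90: r = 15.4; ranks 15–16 are 488, 577; interpolating gives 523.6.
Difference: 523.6 − 119 = 404.6.

404.60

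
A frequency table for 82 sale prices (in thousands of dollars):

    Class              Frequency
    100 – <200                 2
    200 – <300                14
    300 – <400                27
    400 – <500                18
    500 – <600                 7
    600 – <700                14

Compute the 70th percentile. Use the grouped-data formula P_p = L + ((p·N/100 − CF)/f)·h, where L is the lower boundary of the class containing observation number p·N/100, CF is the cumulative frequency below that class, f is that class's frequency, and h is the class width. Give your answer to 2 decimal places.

480.00

N = 82; target position k = 70/100 · 82 = 57.4.
Cumulative frequencies: 2, 16, 43, 61, 68, 82.
Observation 57.4 falls in the class 400 – <500.
L = 400, CF = 43, f = 18, h = 100.
P70 = 400 + ((57.4 − 43)/18)·100 = 400 + 80 = 480.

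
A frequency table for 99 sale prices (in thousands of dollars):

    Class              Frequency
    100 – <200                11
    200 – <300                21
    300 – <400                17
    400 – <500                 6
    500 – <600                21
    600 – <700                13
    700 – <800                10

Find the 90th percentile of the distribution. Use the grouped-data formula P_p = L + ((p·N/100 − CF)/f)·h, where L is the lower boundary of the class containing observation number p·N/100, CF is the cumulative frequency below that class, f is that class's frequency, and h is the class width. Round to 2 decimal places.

701.00

N = 99; target position k = 90/100 · 99 = 89.1.
Cumulative frequencies: 11, 32, 49, 55, 76, 89, 99.
Observation 89.1 falls in the class 700 – <800.
L = 700, CF = 89, f = 10, h = 100.
P90 = 700 + ((89.1 − 89)/10)·100 = 700 + 1 = 701.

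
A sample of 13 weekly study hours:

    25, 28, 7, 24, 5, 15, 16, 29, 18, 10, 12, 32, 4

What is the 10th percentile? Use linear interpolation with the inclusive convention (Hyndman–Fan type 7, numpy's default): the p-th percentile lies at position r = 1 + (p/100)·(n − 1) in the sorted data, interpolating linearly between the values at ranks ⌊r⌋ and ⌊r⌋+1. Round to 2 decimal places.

Sorted: 4, 5, 7, 10, 12, 15, 16, 18, 24, 25, 28, 29, 32.
n = 13.
r = 1 + (10/100)·(13 − 1) = 1 + 1.2 = 2.2.
Rank 2 is 5 and rank 3 is 7.
Interpolate: 5 + 0.2·(7 − 5) = 5 + 0.2·2 = 5.4.

5.40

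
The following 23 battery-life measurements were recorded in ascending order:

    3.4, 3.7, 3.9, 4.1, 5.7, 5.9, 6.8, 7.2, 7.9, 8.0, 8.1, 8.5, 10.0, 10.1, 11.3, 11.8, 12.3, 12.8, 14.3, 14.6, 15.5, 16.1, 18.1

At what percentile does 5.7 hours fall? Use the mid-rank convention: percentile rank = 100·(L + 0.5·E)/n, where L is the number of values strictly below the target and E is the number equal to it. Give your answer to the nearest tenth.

Count below 5.7: L = 4; count equal: E = 1; n = 23.
Percentile rank = 100·(4 + 0.5·1)/23 = 100·4.5/23 = 19.57.

19.6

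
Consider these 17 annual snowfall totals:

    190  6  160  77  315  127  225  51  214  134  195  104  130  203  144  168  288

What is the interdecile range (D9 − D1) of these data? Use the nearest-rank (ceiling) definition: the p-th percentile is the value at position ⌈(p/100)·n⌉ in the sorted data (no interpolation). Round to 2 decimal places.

Sorted: 6, 51, 77, 104, 127, 130, 134, 144, 160, 168, 190, 195, 203, 214, 225, 288, 315.
n = 17.
P10: rank ⌈10/100·17⌉ = 2 → 51.
P90: rank ⌈90/100·17⌉ = 16 → 288.
Difference: 288 − 51 = 237.

237.00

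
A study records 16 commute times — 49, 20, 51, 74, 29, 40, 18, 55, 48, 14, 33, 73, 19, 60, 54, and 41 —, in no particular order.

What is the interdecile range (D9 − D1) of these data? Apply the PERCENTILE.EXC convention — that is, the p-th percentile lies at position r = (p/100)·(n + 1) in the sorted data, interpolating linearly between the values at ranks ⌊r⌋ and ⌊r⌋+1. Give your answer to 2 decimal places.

56.50

Sorted: 14, 18, 19, 20, 29, 33, 40, 41, 48, 49, 51, 54, 55, 60, 73, 74.
n = 16.
P10: r = 1.7; ranks 1–2 are 14, 18; interpolating gives 16.8.
P90: r = 15.3; ranks 15–16 are 73, 74; interpolating gives 73.3.
Difference: 73.3 − 16.8 = 56.5.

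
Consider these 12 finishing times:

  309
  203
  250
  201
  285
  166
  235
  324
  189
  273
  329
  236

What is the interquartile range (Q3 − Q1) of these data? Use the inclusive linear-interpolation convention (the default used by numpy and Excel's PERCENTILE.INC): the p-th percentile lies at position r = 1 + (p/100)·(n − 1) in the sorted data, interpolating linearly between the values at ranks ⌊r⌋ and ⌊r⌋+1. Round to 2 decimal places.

Sorted: 166, 189, 201, 203, 235, 236, 250, 273, 285, 309, 324, 329.
n = 12.
P25: r = 3.75; ranks 3–4 are 201, 203; interpolating gives 202.5.
P75: r = 9.25; ranks 9–10 are 285, 309; interpolating gives 291.
Difference: 291 − 202.5 = 88.5.

88.50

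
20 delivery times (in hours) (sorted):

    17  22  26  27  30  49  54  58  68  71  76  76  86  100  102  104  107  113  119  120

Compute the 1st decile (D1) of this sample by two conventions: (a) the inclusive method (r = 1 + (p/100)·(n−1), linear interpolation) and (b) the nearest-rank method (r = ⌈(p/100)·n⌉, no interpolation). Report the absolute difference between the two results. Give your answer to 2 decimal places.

n = 20.
(a) r = 2.9; between ranks 2 (22) and 3 (26): 25.6.
(b) the nearest-rank method: rank 2 → 22.
|25.6 − 22| = 3.6.

3.60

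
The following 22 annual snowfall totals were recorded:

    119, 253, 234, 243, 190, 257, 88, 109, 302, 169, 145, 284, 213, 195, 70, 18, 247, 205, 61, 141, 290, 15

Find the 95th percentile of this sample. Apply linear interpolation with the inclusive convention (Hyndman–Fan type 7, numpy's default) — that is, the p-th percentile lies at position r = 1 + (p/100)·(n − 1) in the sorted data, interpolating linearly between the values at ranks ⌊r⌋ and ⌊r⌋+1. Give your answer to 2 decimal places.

Sorted: 15, 18, 61, 70, 88, 109, 119, 141, 145, 169, 190, 195, 205, 213, 234, 243, 247, 253, 257, 284, 290, 302.
n = 22.
r = 1 + (95/100)·(22 − 1) = 1 + 19.95 = 20.95.
Rank 20 is 284 and rank 21 is 290.
Interpolate: 284 + 0.95·(290 − 284) = 284 + 0.95·6 = 289.7.

289.70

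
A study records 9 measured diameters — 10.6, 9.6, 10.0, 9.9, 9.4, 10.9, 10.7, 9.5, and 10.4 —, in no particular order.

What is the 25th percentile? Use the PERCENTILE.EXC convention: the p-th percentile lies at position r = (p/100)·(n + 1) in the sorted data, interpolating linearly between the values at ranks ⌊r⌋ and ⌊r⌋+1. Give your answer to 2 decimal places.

9.55

Sorted: 9.4, 9.5, 9.6, 9.9, 10.0, 10.4, 10.6, 10.7, 10.9.
n = 9.
r = (25/100)·(9 + 1) = 2.5.
Rank 2 is 9.5 and rank 3 is 9.6.
Interpolate: 9.5 + 0.5·(9.6 − 9.5) = 9.5 + 0.5·0.1 = 9.55.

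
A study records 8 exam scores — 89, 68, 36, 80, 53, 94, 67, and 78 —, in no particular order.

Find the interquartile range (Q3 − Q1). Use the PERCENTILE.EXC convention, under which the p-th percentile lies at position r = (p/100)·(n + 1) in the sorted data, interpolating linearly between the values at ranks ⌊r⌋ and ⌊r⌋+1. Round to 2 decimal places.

30.25

Sorted: 36, 53, 67, 68, 78, 80, 89, 94.
n = 8.
P25: r = 2.25; ranks 2–3 are 53, 67; interpolating gives 56.5.
P75: r = 6.75; ranks 6–7 are 80, 89; interpolating gives 86.75.
Difference: 86.75 − 56.5 = 30.25.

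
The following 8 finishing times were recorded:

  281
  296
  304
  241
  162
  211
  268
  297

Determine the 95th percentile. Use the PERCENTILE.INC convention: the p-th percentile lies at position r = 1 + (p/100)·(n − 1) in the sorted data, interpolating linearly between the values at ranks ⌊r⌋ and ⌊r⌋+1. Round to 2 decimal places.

Sorted: 162, 211, 241, 268, 281, 296, 297, 304.
n = 8.
r = 1 + (95/100)·(8 − 1) = 1 + 6.65 = 7.65.
Rank 7 is 297 and rank 8 is 304.
Interpolate: 297 + 0.65·(304 − 297) = 297 + 0.65·7 = 301.55.

301.55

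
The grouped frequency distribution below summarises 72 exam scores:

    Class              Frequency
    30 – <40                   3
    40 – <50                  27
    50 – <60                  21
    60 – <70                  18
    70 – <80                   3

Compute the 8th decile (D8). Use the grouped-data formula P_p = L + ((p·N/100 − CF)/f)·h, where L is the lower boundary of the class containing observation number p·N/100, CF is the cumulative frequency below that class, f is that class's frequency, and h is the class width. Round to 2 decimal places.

63.67

N = 72; target position k = 80/100 · 72 = 57.6.
Cumulative frequencies: 3, 30, 51, 69, 72.
Observation 57.6 falls in the class 60 – <70.
L = 60, CF = 51, f = 18, h = 10.
P80 = 60 + ((57.6 − 51)/18)·10 = 60 + 3.66667 = 63.6667.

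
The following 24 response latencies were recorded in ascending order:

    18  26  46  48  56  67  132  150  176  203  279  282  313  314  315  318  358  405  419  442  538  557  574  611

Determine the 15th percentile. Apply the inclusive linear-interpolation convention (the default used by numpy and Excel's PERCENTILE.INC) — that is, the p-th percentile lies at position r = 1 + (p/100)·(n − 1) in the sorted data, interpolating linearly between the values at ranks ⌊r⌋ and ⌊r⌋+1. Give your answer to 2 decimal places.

51.60

n = 24.
r = 1 + (15/100)·(24 − 1) = 1 + 3.45 = 4.45.
Rank 4 is 48 and rank 5 is 56.
Interpolate: 48 + 0.45·(56 − 48) = 48 + 0.45·8 = 51.6.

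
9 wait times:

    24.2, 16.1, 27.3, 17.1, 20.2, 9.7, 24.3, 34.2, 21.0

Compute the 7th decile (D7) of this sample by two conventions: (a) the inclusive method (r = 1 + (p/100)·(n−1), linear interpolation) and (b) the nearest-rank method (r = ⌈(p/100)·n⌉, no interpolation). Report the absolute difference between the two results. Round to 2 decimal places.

0.04

Sorted: 9.7, 16.1, 17.1, 20.2, 21.0, 24.2, 24.3, 27.3, 34.2.
n = 9.
(a) r = 6.6; between ranks 6 (24.2) and 7 (24.3): 24.26.
(b) the nearest-rank method: rank 7 → 24.3.
|24.26 − 24.3| = 0.04.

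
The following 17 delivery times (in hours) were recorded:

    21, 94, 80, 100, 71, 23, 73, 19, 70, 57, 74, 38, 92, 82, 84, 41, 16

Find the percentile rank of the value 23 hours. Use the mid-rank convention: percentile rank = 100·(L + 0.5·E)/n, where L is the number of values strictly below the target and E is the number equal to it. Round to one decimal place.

Sorted: 16, 19, 21, 23, 38, 41, 57, 70, 71, 73, 74, 80, 82, 84, 92, 94, 100.
Count below 23: L = 3; count equal: E = 1; n = 17.
Percentile rank = 100·(3 + 0.5·1)/17 = 100·3.5/17 = 20.59.

20.6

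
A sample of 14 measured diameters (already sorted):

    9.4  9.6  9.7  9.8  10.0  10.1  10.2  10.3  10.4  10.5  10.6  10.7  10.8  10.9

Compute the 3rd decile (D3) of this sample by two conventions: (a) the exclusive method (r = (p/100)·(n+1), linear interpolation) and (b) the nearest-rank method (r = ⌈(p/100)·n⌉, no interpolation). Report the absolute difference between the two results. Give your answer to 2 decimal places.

n = 14.
(a) r = 4.5; between ranks 4 (9.8) and 5 (10.0): 9.9.
(b) the nearest-rank method: rank 5 → 10.
|9.9 − 10| = 0.1.

0.10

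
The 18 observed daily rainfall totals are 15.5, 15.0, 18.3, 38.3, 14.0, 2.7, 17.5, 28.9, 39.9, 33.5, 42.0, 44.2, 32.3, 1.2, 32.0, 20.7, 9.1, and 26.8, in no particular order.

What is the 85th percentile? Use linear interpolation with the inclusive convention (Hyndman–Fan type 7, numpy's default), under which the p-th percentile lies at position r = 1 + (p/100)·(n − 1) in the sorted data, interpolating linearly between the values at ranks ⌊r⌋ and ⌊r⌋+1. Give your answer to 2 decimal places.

Sorted: 1.2, 2.7, 9.1, 14.0, 15.0, 15.5, 17.5, 18.3, 20.7, 26.8, 28.9, 32.0, 32.3, 33.5, 38.3, 39.9, 42.0, 44.2.
n = 18.
r = 1 + (85/100)·(18 − 1) = 1 + 14.45 = 15.45.
Rank 15 is 38.3 and rank 16 is 39.9.
Interpolate: 38.3 + 0.45·(39.9 − 38.3) = 38.3 + 0.45·1.6 = 39.02.

39.02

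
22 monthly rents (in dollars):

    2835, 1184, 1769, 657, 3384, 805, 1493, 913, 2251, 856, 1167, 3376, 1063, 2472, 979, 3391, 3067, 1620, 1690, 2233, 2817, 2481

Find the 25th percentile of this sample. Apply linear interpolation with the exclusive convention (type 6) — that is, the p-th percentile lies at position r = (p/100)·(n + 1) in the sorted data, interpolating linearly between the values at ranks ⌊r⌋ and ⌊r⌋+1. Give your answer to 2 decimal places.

Sorted: 657, 805, 856, 913, 979, 1063, 1167, 1184, 1493, 1620, 1690, 1769, 2233, 2251, 2472, 2481, 2817, 2835, 3067, 3376, 3384, 3391.
n = 22.
r = (25/100)·(22 + 1) = 5.75.
Rank 5 is 979 and rank 6 is 1063.
Interpolate: 979 + 0.75·(1063 − 979) = 979 + 0.75·84 = 1042.

1042.00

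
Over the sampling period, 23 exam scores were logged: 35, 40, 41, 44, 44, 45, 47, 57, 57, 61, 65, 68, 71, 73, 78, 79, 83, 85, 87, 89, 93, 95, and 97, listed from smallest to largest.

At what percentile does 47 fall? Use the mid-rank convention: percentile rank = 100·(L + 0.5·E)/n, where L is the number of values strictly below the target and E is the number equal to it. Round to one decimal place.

28.3

Count below 47: L = 6; count equal: E = 1; n = 23.
Percentile rank = 100·(6 + 0.5·1)/23 = 100·6.5/23 = 28.26.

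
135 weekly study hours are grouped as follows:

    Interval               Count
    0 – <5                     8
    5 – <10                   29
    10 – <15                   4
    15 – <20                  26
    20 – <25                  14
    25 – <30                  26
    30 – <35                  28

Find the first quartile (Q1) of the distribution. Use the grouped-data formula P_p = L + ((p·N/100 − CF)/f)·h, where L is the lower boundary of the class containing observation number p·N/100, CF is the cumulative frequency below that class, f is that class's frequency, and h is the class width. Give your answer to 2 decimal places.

N = 135; target position k = 25/100 · 135 = 33.75.
Cumulative frequencies: 8, 37, 41, 67, 81, 107, 135.
Observation 33.75 falls in the class 5 – <10.
L = 5, CF = 8, f = 29, h = 5.
P25 = 5 + ((33.75 − 8)/29)·5 = 5 + 4.43966 = 9.43966.

9.44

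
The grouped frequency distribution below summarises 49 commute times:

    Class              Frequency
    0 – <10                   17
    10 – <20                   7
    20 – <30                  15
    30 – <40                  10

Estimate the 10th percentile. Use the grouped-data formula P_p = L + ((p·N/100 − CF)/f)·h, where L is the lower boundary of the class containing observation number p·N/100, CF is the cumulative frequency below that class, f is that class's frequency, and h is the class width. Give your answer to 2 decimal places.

N = 49; target position k = 10/100 · 49 = 4.9.
Cumulative frequencies: 17, 24, 39, 49.
Observation 4.9 falls in the class 0 – <10.
L = 0, CF = 0, f = 17, h = 10.
P10 = 0 + ((4.9 − 0)/17)·10 = 0 + 2.88235 = 2.88235.

2.88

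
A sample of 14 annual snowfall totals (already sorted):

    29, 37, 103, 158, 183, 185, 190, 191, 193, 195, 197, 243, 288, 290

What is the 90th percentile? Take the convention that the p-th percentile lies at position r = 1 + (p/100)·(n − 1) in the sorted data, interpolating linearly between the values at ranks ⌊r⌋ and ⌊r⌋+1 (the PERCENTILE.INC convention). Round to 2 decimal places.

274.50

n = 14.
r = 1 + (90/100)·(14 − 1) = 1 + 11.7 = 12.7.
Rank 12 is 243 and rank 13 is 288.
Interpolate: 243 + 0.7·(288 − 243) = 243 + 0.7·45 = 274.5.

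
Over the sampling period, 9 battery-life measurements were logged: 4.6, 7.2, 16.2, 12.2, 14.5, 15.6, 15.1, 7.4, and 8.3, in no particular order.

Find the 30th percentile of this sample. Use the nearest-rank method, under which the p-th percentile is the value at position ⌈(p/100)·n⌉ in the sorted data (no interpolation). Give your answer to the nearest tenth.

7.4

Sorted: 4.6, 7.2, 7.4, 8.3, 12.2, 14.5, 15.1, 15.6, 16.2.
n = 9.
Position = ⌈30/100 · 9⌉ = ⌈2.7⌉ = 3.
The value at rank 3 is 7.4.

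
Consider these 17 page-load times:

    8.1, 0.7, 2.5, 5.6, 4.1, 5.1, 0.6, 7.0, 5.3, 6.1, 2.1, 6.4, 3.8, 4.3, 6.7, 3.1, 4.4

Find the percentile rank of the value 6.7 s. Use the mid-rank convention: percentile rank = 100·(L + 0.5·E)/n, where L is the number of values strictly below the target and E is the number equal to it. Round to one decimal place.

85.3

Sorted: 0.6, 0.7, 2.1, 2.5, 3.1, 3.8, 4.1, 4.3, 4.4, 5.1, 5.3, 5.6, 6.1, 6.4, 6.7, 7.0, 8.1.
Count below 6.7: L = 14; count equal: E = 1; n = 17.
Percentile rank = 100·(14 + 0.5·1)/17 = 100·14.5/17 = 85.29.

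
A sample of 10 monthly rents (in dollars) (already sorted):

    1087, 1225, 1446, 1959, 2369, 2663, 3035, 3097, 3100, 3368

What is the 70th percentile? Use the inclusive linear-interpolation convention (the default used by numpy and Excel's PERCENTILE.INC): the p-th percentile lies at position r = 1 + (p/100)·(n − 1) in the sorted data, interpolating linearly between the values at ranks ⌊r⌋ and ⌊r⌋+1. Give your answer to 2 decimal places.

3053.60

n = 10.
r = 1 + (70/100)·(10 − 1) = 1 + 6.3 = 7.3.
Rank 7 is 3035 and rank 8 is 3097.
Interpolate: 3035 + 0.3·(3097 − 3035) = 3035 + 0.3·62 = 3053.6.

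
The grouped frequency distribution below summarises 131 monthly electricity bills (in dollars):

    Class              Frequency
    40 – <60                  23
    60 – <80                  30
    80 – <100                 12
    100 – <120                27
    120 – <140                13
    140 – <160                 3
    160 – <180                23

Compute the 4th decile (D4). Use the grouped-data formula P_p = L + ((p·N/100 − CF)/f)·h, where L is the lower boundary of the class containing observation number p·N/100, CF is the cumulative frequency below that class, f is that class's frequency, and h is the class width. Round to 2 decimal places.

N = 131; target position k = 40/100 · 131 = 52.4.
Cumulative frequencies: 23, 53, 65, 92, 105, 108, 131.
Observation 52.4 falls in the class 60 – <80.
L = 60, CF = 23, f = 30, h = 20.
P40 = 60 + ((52.4 − 23)/30)·20 = 60 + 19.6 = 79.6.

79.60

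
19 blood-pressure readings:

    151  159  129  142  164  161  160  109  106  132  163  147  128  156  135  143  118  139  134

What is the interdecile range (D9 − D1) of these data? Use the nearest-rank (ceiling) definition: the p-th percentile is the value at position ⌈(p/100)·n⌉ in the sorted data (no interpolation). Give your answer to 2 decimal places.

Sorted: 106, 109, 118, 128, 129, 132, 134, 135, 139, 142, 143, 147, 151, 156, 159, 160, 161, 163, 164.
n = 19.
P10: rank ⌈10/100·19⌉ = 2 → 109.
P90: rank ⌈90/100·19⌉ = 18 → 163.
Difference: 163 − 109 = 54.

54.00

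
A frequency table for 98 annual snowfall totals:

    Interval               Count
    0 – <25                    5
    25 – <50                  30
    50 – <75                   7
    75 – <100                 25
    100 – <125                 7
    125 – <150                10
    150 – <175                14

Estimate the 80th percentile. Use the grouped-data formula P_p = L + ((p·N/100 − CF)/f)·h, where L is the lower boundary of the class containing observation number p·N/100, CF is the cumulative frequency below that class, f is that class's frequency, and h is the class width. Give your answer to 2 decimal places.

N = 98; target position k = 80/100 · 98 = 78.4.
Cumulative frequencies: 5, 35, 42, 67, 74, 84, 98.
Observation 78.4 falls in the class 125 – <150.
L = 125, CF = 74, f = 10, h = 25.
P80 = 125 + ((78.4 − 74)/10)·25 = 125 + 11 = 136.

136.00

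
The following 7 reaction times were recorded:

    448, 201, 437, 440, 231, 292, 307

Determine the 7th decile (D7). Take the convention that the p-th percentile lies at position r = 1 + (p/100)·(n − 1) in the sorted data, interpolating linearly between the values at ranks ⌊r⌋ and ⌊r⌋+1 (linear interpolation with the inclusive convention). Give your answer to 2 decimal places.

Sorted: 201, 231, 292, 307, 437, 440, 448.
n = 7.
r = 1 + (70/100)·(7 − 1) = 1 + 4.2 = 5.2.
Rank 5 is 437 and rank 6 is 440.
Interpolate: 437 + 0.2·(440 − 437) = 437 + 0.2·3 = 437.6.

437.60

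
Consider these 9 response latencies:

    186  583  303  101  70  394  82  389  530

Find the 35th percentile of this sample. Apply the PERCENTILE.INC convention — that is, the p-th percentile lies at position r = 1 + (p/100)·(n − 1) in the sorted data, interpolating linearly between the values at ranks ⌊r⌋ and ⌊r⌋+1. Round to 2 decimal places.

169.00

Sorted: 70, 82, 101, 186, 303, 389, 394, 530, 583.
n = 9.
r = 1 + (35/100)·(9 − 1) = 1 + 2.8 = 3.8.
Rank 3 is 101 and rank 4 is 186.
Interpolate: 101 + 0.8·(186 − 101) = 101 + 0.8·85 = 169.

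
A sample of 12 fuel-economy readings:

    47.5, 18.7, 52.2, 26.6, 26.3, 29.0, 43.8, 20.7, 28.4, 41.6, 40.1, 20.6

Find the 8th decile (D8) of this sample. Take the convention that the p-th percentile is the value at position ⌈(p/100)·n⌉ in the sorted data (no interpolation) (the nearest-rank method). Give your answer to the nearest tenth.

Sorted: 18.7, 20.6, 20.7, 26.3, 26.6, 28.4, 29.0, 40.1, 41.6, 43.8, 47.5, 52.2.
n = 12.
Position = ⌈80/100 · 12⌉ = ⌈9.6⌉ = 10.
The value at rank 10 is 43.8.

43.8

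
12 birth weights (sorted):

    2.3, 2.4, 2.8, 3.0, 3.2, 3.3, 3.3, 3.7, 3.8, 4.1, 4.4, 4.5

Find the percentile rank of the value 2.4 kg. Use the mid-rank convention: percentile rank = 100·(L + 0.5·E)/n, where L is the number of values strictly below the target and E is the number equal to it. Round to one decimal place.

12.5

Count below 2.4: L = 1; count equal: E = 1; n = 12.
Percentile rank = 100·(1 + 0.5·1)/12 = 100·1.5/12 = 12.5.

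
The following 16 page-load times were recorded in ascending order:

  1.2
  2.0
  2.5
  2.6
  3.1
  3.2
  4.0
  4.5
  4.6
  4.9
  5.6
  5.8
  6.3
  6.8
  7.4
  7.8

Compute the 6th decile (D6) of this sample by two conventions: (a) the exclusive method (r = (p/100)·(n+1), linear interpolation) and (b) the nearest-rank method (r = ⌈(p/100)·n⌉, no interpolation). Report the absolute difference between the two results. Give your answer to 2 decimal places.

0.14

n = 16.
(a) r = 10.2; between ranks 10 (4.9) and 11 (5.6): 5.04.
(b) the nearest-rank method: rank 10 → 4.9.
|5.04 − 4.9| = 0.14.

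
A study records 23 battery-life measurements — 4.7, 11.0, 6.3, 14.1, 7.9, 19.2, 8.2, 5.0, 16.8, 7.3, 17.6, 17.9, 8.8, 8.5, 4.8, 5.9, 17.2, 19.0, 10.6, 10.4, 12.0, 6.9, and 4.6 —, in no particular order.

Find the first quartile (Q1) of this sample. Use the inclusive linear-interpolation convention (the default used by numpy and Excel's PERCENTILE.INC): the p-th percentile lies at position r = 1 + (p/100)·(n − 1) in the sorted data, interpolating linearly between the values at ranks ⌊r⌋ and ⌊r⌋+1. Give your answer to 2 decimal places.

Sorted: 4.6, 4.7, 4.8, 5.0, 5.9, 6.3, 6.9, 7.3, 7.9, 8.2, 8.5, 8.8, 10.4, 10.6, 11.0, 12.0, 14.1, 16.8, 17.2, 17.6, 17.9, 19.0, 19.2.
n = 23.
r = 1 + (25/100)·(23 − 1) = 1 + 5.5 = 6.5.
Rank 6 is 6.3 and rank 7 is 6.9.
Interpolate: 6.3 + 0.5·(6.9 − 6.3) = 6.3 + 0.5·0.6 = 6.6.

6.60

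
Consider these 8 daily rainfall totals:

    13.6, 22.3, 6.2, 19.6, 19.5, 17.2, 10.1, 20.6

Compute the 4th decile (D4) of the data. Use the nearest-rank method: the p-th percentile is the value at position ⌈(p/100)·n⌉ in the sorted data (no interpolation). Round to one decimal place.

17.2

Sorted: 6.2, 10.1, 13.6, 17.2, 19.5, 19.6, 20.6, 22.3.
n = 8.
Position = ⌈40/100 · 8⌉ = ⌈3.2⌉ = 4.
The value at rank 4 is 17.2.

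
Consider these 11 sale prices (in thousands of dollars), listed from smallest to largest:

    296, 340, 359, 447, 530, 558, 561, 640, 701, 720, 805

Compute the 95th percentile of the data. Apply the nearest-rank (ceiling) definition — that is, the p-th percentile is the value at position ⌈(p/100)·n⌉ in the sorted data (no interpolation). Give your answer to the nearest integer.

805

n = 11.
Position = ⌈95/100 · 11⌉ = ⌈10.45⌉ = 11.
The value at rank 11 is 805.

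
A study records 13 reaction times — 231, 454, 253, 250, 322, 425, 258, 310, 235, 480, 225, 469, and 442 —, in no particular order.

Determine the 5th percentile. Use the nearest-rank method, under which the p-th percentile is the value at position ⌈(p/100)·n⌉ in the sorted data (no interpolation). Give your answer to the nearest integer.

225

Sorted: 225, 231, 235, 250, 253, 258, 310, 322, 425, 442, 454, 469, 480.
n = 13.
Position = ⌈5/100 · 13⌉ = ⌈0.65⌉ = 1.
The value at rank 1 is 225.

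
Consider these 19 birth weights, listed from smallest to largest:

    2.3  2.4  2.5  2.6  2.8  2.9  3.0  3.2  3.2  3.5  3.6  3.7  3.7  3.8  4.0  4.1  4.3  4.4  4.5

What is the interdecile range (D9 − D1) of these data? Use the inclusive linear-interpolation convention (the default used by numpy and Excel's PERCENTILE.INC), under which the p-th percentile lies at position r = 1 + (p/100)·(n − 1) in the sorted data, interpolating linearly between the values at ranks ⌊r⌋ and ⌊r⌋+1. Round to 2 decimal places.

n = 19.
P10: r = 2.8; ranks 2–3 are 2.4, 2.5; interpolating gives 2.48.
P90: r = 17.2; ranks 17–18 are 4.3, 4.4; interpolating gives 4.32.
Difference: 4.32 − 2.48 = 1.84.

1.84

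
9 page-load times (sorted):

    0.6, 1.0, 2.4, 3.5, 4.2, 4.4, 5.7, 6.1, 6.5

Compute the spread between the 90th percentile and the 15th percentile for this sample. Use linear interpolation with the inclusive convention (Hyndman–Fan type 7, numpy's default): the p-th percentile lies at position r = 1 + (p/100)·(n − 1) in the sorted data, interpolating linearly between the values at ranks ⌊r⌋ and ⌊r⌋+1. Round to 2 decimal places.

4.90

n = 9.
P15: r = 2.2; ranks 2–3 are 1.0, 2.4; interpolating gives 1.28.
P90: r = 8.2; ranks 8–9 are 6.1, 6.5; interpolating gives 6.18.
Difference: 6.18 − 1.28 = 4.9.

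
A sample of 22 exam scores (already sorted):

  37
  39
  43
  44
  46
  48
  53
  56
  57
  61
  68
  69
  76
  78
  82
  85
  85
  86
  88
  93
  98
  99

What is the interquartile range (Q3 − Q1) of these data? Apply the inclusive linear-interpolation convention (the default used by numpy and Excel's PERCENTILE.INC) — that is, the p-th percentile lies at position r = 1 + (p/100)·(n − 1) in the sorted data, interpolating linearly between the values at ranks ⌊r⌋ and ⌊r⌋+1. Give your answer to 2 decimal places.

n = 22.
P25: r = 6.25; ranks 6–7 are 48, 53; interpolating gives 49.25.
P75: r = 16.75; ranks 16–17 are 85, 85; interpolating gives 85.
Difference: 85 − 49.25 = 35.75.

35.75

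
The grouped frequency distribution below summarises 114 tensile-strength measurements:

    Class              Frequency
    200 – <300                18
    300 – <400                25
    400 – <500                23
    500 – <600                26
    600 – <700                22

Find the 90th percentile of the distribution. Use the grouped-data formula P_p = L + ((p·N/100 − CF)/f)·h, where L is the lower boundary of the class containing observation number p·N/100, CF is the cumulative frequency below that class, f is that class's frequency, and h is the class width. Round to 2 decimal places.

N = 114; target position k = 90/100 · 114 = 102.6.
Cumulative frequencies: 18, 43, 66, 92, 114.
Observation 102.6 falls in the class 600 – <700.
L = 600, CF = 92, f = 22, h = 100.
P90 = 600 + ((102.6 − 92)/22)·100 = 600 + 48.1818 = 648.182.

648.18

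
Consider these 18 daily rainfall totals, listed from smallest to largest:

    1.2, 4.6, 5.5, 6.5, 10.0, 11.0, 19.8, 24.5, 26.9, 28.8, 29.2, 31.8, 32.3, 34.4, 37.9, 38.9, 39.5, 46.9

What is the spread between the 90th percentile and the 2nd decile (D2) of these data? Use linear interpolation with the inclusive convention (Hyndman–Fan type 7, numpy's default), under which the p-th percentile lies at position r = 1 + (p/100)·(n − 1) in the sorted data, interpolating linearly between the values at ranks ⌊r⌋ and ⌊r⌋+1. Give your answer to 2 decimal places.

31.18

n = 18.
P20: r = 4.4; ranks 4–5 are 6.5, 10.0; interpolating gives 7.9.
P90: r = 16.3; ranks 16–17 are 38.9, 39.5; interpolating gives 39.08.
Difference: 39.08 − 7.9 = 31.18.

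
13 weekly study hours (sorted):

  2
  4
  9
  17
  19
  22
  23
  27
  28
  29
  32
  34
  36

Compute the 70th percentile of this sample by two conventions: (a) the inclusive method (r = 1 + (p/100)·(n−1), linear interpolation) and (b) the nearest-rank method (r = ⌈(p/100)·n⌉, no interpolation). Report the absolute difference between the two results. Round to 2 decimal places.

0.60

n = 13.
(a) r = 9.4; between ranks 9 (28) and 10 (29): 28.4.
(b) the nearest-rank method: rank 10 → 29.
|28.4 − 29| = 0.6.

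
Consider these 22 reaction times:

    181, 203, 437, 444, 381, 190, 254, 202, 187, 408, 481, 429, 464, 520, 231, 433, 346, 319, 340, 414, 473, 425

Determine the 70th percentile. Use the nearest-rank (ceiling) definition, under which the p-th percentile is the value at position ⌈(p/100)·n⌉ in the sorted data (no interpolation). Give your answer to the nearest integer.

Sorted: 181, 187, 190, 202, 203, 231, 254, 319, 340, 346, 381, 408, 414, 425, 429, 433, 437, 444, 464, 473, 481, 520.
n = 22.
Position = ⌈70/100 · 22⌉ = ⌈15.4⌉ = 16.
The value at rank 16 is 433.

433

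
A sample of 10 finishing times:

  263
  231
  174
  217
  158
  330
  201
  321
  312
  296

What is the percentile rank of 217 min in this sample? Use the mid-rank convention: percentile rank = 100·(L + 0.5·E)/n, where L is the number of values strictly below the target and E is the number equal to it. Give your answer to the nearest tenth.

Sorted: 158, 174, 201, 217, 231, 263, 296, 312, 321, 330.
Count below 217: L = 3; count equal: E = 1; n = 10.
Percentile rank = 100·(3 + 0.5·1)/10 = 100·3.5/10 = 35.

35.0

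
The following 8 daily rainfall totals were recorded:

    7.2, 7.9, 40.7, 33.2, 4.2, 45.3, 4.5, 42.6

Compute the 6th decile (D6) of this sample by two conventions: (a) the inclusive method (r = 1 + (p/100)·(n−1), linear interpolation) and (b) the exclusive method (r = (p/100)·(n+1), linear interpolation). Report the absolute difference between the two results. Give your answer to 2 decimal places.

Sorted: 4.2, 4.5, 7.2, 7.9, 33.2, 40.7, 42.6, 45.3.
n = 8.
(a) r = 5.2; between ranks 5 (33.2) and 6 (40.7): 34.7.
(b) r = 5.4; between ranks 5 (33.2) and 6 (40.7): 36.2.
|34.7 − 36.2| = 1.5.

1.50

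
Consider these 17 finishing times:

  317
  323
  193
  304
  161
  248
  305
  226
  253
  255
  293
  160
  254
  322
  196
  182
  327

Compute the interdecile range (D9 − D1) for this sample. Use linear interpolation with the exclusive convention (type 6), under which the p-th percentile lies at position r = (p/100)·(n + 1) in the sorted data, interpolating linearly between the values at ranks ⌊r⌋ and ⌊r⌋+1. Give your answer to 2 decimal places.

Sorted: 160, 161, 182, 193, 196, 226, 248, 253, 254, 255, 293, 304, 305, 317, 322, 323, 327.
n = 17.
P10: r = 1.8; ranks 1–2 are 160, 161; interpolating gives 160.8.
P90: r = 16.2; ranks 16–17 are 323, 327; interpolating gives 323.8.
Difference: 323.8 − 160.8 = 163.

163.00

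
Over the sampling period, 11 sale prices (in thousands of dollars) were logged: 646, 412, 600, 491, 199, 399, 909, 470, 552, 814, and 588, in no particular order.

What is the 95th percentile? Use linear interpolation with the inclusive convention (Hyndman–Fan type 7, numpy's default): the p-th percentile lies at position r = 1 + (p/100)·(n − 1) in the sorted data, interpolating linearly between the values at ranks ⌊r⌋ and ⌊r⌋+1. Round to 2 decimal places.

861.50

Sorted: 199, 399, 412, 470, 491, 552, 588, 600, 646, 814, 909.
n = 11.
r = 1 + (95/100)·(11 − 1) = 1 + 9.5 = 10.5.
Rank 10 is 814 and rank 11 is 909.
Interpolate: 814 + 0.5·(909 − 814) = 814 + 0.5·95 = 861.5.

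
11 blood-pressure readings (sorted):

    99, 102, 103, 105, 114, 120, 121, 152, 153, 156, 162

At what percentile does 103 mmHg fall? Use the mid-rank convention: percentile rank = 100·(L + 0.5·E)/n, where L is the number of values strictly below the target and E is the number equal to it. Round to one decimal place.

Count below 103: L = 2; count equal: E = 1; n = 11.
Percentile rank = 100·(2 + 0.5·1)/11 = 100·2.5/11 = 22.73.

22.7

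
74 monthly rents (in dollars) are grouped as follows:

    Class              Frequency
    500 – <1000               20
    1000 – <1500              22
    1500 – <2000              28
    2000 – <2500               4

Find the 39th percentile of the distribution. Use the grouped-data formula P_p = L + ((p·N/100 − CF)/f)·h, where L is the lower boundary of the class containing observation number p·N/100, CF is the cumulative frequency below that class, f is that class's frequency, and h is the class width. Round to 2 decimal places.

1201.36

N = 74; target position k = 39/100 · 74 = 28.86.
Cumulative frequencies: 20, 42, 70, 74.
Observation 28.86 falls in the class 1000 – <1500.
L = 1000, CF = 20, f = 22, h = 500.
P39 = 1000 + ((28.86 − 20)/22)·500 = 1000 + 201.364 = 1201.36.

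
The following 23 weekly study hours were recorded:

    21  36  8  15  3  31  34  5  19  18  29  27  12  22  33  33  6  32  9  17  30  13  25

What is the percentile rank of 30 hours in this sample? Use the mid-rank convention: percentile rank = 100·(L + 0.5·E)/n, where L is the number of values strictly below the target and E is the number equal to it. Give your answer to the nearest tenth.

Sorted: 3, 5, 6, 8, 9, 12, 13, 15, 17, 18, 19, 21, 22, 25, 27, 29, 30, 31, 32, 33, 33, 34, 36.
Count below 30: L = 16; count equal: E = 1; n = 23.
Percentile rank = 100·(16 + 0.5·1)/23 = 100·16.5/23 = 71.74.

71.7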